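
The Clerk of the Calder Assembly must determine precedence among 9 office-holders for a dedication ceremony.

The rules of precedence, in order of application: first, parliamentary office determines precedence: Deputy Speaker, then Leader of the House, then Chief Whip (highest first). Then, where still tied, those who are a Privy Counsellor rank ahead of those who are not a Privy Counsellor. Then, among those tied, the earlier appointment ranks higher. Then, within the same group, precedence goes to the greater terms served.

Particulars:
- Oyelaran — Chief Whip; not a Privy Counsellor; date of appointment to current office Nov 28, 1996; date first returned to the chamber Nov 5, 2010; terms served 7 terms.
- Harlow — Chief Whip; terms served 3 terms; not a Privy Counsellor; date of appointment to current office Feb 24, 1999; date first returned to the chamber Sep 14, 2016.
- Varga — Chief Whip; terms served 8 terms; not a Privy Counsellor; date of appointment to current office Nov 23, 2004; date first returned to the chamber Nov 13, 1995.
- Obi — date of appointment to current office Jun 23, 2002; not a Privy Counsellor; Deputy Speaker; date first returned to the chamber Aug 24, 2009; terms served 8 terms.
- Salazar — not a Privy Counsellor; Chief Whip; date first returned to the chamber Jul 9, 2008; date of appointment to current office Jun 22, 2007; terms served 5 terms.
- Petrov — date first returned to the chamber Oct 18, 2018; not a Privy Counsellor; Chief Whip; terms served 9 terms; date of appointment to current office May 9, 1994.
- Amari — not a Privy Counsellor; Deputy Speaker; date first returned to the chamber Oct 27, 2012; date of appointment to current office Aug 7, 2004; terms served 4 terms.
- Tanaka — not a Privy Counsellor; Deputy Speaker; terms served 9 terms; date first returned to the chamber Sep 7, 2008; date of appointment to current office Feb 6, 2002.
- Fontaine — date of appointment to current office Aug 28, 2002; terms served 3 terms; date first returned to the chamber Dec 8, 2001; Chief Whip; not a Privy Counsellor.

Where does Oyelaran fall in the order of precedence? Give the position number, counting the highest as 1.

By parliamentary office: Tanaka, Obi and Amari (Deputy Speaker); then Petrov, Oyelaran, Harlow, Fontaine, Varga and Salazar (Chief Whip).
Tanaka, Obi and Amari are each not a Privy Counsellor, so the next rule applies.
Among Tanaka, Obi and Amari, by date of appointment to current office (earlier first): Tanaka (Feb 6, 2002) before Obi (Jun 23, 2002) before Amari (Aug 7, 2004).
Petrov, Oyelaran, Harlow, Fontaine, Varga and Salazar are each not a Privy Counsellor, so the next rule applies.
Among Petrov, Oyelaran, Harlow, Fontaine, Varga and Salazar, by date of appointment to current office (earlier first): Petrov (May 9, 1994) before Oyelaran (Nov 28, 1996) before Harlow (Feb 24, 1999) before Fontaine (Aug 28, 2002) before Varga (Nov 23, 2004) before Salazar (Jun 22, 2007).
Order: Tanaka, Obi, Amari, Petrov, Oyelaran, Harlow, Fontaine, Varga, Salazar. So position 5.

5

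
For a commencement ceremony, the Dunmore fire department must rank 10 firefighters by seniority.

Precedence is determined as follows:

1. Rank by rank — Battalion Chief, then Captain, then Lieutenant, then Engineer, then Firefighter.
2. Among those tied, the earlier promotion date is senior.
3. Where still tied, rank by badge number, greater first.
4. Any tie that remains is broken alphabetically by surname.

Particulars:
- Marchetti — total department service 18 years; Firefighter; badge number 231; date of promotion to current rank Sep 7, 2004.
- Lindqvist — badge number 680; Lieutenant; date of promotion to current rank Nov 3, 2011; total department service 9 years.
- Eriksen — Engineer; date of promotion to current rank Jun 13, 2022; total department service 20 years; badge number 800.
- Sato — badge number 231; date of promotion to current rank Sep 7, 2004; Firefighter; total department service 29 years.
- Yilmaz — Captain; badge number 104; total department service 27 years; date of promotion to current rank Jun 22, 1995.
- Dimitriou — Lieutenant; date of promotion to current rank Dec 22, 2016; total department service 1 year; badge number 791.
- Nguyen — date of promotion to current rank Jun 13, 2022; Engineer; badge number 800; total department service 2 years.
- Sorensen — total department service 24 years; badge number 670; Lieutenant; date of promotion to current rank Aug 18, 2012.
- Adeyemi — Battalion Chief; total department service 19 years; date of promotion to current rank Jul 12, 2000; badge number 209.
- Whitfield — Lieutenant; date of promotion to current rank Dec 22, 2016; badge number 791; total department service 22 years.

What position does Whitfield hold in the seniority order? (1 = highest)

6

By rank: Adeyemi (Battalion Chief); then Yilmaz (Captain); then Lindqvist, Sorensen, Dimitriou and Whitfield (Lieutenant); then Eriksen and Nguyen (Engineer); then Marchetti and Sato (Firefighter).
Among Lindqvist, Sorensen, Dimitriou and Whitfield, by date of promotion to current rank (earlier first): Lindqvist (Nov 3, 2011) before Sorensen (Aug 18, 2012) before Dimitriou and Whitfield (Dec 22, 2016).
Dimitriou and Whitfield both have badge number 791, so the next rule applies.
Among Dimitriou and Whitfield, alphabetically by surname: Dimitriou before Whitfield.
Eriksen and Nguyen both have date of promotion to current rank Jun 13, 2022, so the next rule applies.
Eriksen and Nguyen both have badge number 800, so the next rule applies.
Among Eriksen and Nguyen, alphabetically by surname: Eriksen before Nguyen.
Marchetti and Sato both have date of promotion to current rank Sep 7, 2004, so the next rule applies.
Marchetti and Sato both have badge number 231, so the next rule applies.
Among Marchetti and Sato, alphabetically by surname: Marchetti before Sato.
Order: Adeyemi, Yilmaz, Lindqvist, Sorensen, Dimitriou, Whitfield, Eriksen, Nguyen, Marchetti, Sato. So position 6.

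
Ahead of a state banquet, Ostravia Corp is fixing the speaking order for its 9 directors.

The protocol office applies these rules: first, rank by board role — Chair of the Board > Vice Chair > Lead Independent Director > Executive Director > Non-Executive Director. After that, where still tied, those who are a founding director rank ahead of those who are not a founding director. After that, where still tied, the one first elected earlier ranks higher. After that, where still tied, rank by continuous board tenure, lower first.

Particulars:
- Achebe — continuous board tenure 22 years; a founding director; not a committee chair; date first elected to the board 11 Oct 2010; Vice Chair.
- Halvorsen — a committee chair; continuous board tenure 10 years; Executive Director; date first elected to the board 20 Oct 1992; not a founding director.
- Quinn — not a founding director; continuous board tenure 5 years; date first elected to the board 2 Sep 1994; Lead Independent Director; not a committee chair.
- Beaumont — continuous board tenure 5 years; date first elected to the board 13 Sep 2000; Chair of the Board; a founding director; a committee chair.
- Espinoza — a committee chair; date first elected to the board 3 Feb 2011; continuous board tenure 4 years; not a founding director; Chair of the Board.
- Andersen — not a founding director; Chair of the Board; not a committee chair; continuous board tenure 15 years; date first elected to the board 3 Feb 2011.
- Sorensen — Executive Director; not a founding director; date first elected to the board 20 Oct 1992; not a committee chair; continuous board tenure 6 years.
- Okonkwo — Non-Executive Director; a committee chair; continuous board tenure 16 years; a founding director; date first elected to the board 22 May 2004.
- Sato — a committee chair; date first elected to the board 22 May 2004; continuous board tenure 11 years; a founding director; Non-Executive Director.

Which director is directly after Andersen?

By board role: Beaumont, Espinoza and Andersen (Chair of the Board); then Achebe (Vice Chair); then Quinn (Lead Independent Director); then Sorensen and Halvorsen (Executive Director); then Sato and Okonkwo (Non-Executive Director).
Among Beaumont, Espinoza and Andersen, a founding director before not a founding director: Beaumont (a founding director) before Espinoza and Andersen (not a founding director).
Espinoza and Andersen both have date first elected to the board 3 Feb 2011, so the next rule applies.
Among Espinoza and Andersen, by continuous board tenure (lower first): Espinoza (4 years) before Andersen (15 years).
Sorensen and Halvorsen are each not a founding director, so the next rule applies.
Sorensen and Halvorsen both have date first elected to the board 20 Oct 1992, so the next rule applies.
Among Sorensen and Halvorsen, by continuous board tenure (lower first): Sorensen (6 years) before Halvorsen (10 years).
Sato and Okonkwo are each a founding director, so the next rule applies.
Sato and Okonkwo both have date first elected to the board 22 May 2004, so the next rule applies.
Among Sato and Okonkwo, by continuous board tenure (lower first): Sato (11 years) before Okonkwo (16 years).
Order: Beaumont, Espinoza, Andersen, Achebe, Quinn, Sorensen, Halvorsen, Sato, Okonkwo.

Achebe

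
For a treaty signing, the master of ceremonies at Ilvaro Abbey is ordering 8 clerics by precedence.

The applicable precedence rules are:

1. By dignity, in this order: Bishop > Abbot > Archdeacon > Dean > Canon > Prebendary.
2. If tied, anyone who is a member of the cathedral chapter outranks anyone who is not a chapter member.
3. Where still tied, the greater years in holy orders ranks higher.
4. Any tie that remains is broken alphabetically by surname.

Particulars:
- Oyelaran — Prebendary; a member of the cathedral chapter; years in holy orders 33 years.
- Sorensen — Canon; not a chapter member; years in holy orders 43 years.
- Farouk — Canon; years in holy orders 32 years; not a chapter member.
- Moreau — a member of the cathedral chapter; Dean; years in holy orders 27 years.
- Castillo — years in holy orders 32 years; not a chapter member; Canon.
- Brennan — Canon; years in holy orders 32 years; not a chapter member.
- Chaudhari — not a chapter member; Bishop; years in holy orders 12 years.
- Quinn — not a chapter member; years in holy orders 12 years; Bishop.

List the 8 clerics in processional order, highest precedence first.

By dignity: Chaudhari and Quinn (Bishop); then Moreau (Dean); then Sorensen, Brennan, Castillo and Farouk (Canon); then Oyelaran (Prebendary).
Chaudhari and Quinn are each not a chapter member, so the next rule applies.
Chaudhari and Quinn both have years in holy orders 12 years, so the next rule applies.
Among Chaudhari and Quinn, alphabetically by surname: Chaudhari before Quinn.
Sorensen, Brennan, Castillo and Farouk are each not a chapter member, so the next rule applies.
Among Sorensen, Brennan, Castillo and Farouk, by years in holy orders (higher first): Sorensen (43 years) before Brennan, Castillo and Farouk (32 years).
Among Brennan, Castillo and Farouk, alphabetically by surname: Brennan before Castillo before Farouk.
Full order: Chaudhari, Quinn, Moreau, Sorensen, Brennan, Castillo, Farouk, Oyelaran.

Chaudhari, Quinn, Moreau, Sorensen, Brennan, Castillo, Farouk, Oyelaran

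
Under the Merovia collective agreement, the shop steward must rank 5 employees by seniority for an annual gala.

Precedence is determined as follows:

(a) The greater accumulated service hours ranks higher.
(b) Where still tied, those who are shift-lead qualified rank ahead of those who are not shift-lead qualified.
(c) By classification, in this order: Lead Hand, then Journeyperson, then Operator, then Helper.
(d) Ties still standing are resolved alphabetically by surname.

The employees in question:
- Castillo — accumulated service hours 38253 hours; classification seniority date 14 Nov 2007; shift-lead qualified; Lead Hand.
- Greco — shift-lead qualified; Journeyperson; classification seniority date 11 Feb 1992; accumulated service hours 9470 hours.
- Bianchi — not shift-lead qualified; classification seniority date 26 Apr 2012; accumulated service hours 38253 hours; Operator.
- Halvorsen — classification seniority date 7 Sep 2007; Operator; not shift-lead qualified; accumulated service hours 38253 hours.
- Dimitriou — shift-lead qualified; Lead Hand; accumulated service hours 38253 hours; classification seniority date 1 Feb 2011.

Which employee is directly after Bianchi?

Halvorsen

By accumulated service hours (higher first): Castillo, Dimitriou, Bianchi and Halvorsen (each 38253 hours); then Greco (9470 hours).
Among Castillo, Dimitriou, Bianchi and Halvorsen, shift-lead qualified before not shift-lead qualified: Castillo and Dimitriou (shift-lead qualified) before Bianchi and Halvorsen (not shift-lead qualified).
Castillo and Dimitriou are each Lead Hand, so the next rule applies.
Among Castillo and Dimitriou, alphabetically by surname: Castillo before Dimitriou.
Bianchi and Halvorsen are each Operator, so the next rule applies.
Among Bianchi and Halvorsen, alphabetically by surname: Bianchi before Halvorsen.
Order: Castillo, Dimitriou, Bianchi, Halvorsen, Greco.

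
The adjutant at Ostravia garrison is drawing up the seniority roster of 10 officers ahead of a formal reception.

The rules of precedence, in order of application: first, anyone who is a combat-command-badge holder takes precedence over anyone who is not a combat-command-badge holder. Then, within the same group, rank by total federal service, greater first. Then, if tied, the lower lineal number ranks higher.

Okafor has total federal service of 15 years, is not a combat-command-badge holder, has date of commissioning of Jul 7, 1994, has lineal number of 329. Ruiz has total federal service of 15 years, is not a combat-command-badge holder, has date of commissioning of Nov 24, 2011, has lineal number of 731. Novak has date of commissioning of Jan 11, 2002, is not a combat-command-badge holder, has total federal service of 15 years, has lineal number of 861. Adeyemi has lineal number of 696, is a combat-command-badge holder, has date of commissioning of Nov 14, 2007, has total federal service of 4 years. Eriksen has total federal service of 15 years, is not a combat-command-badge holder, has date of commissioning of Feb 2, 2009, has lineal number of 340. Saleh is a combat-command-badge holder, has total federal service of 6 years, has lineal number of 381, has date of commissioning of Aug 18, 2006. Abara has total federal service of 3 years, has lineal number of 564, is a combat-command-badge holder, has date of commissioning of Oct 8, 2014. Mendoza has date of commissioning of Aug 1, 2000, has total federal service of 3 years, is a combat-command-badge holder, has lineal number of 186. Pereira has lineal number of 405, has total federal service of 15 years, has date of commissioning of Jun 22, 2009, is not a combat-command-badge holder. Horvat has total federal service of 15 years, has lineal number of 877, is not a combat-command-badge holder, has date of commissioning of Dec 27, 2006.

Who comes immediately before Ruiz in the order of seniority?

Pereira

By the first rule: Saleh, Adeyemi, Mendoza and Abara (each a combat-command-badge holder); then Okafor, Eriksen, Pereira, Ruiz, Novak and Horvat (each not a combat-command-badge holder).
Among Saleh, Adeyemi, Mendoza and Abara, by total federal service (higher first): Saleh (6 years) before Adeyemi (4 years) before Mendoza and Abara (3 years).
Among Mendoza and Abara, by lineal number (lower first): Mendoza (186) before Abara (564).
Okafor, Eriksen, Pereira, Ruiz, Novak and Horvat all have total federal service 15 years, so the next rule applies.
Among Okafor, Eriksen, Pereira, Ruiz, Novak and Horvat, by lineal number (lower first): Okafor (329) before Eriksen (340) before Pereira (405) before Ruiz (731) before Novak (861) before Horvat (877).
Order: Saleh, Adeyemi, Mendoza, Abara, Okafor, Eriksen, Pereira, Ruiz, Novak, Horvat.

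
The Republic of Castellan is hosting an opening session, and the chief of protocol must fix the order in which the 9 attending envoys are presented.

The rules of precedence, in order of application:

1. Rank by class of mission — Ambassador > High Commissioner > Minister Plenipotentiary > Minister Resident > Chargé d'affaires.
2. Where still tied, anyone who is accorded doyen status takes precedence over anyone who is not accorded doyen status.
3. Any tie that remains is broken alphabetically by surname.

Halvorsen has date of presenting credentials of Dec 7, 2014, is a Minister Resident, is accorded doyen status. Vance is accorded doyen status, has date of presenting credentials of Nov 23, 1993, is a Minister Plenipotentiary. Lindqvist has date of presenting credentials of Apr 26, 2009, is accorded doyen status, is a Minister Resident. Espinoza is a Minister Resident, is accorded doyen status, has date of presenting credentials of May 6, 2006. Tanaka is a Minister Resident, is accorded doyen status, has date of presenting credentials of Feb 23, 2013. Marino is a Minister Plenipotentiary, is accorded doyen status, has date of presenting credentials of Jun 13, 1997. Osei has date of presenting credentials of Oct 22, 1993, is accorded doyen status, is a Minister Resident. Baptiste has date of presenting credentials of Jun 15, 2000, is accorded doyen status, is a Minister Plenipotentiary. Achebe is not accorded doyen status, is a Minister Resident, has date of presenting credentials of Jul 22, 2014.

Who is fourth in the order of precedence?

By class of mission: Baptiste, Marino and Vance (Minister Plenipotentiary); then Espinoza, Halvorsen, Lindqvist, Osei, Tanaka and Achebe (Minister Resident).
Baptiste, Marino and Vance are each accorded doyen status, so the next rule applies.
Among Baptiste, Marino and Vance, alphabetically by surname: Baptiste before Marino before Vance.
Among Espinoza, Halvorsen, Lindqvist, Osei, Tanaka and Achebe, accorded doyen status before not accorded doyen status: Espinoza, Halvorsen, Lindqvist, Osei and Tanaka (accorded doyen status) before Achebe (not accorded doyen status).
Among Espinoza, Halvorsen, Lindqvist, Osei and Tanaka, alphabetically by surname: Espinoza before Halvorsen before Lindqvist before Osei before Tanaka.
Order: Baptiste, Marino, Vance, Espinoza, Halvorsen, Lindqvist, Osei, Tanaka, Achebe.

Espinoza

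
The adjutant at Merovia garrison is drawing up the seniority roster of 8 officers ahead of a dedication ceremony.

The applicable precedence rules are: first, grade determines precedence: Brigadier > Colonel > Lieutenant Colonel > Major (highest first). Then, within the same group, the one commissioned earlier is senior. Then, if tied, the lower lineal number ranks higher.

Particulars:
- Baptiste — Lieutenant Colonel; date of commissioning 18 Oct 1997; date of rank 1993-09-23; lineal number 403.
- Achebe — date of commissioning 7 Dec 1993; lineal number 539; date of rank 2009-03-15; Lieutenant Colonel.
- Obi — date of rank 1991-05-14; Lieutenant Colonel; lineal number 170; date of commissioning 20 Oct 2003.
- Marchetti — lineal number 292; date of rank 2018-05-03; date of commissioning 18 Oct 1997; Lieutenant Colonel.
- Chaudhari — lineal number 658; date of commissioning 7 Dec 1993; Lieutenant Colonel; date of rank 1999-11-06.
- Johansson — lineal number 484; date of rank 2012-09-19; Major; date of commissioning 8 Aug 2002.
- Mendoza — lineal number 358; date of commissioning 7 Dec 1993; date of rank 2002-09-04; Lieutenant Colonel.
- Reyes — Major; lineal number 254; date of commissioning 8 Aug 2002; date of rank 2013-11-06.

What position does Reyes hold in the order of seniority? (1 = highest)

By grade: Mendoza, Achebe, Chaudhari, Marchetti, Baptiste and Obi (Lieutenant Colonel); then Reyes and Johansson (Major).
Among Mendoza, Achebe, Chaudhari, Marchetti, Baptiste and Obi, by date of commissioning (earlier first): Mendoza, Achebe and Chaudhari (7 Dec 1993) before Marchetti and Baptiste (18 Oct 1997) before Obi (20 Oct 2003).
Among Mendoza, Achebe and Chaudhari, by lineal number (lower first): Mendoza (358) before Achebe (539) before Chaudhari (658).
Among Marchetti and Baptiste, by lineal number (lower first): Marchetti (292) before Baptiste (403).
Reyes and Johansson both have date of commissioning 8 Aug 2002, so the next rule applies.
Among Reyes and Johansson, by lineal number (lower first): Reyes (254) before Johansson (484).
Order: Mendoza, Achebe, Chaudhari, Marchetti, Baptiste, Obi, Reyes, Johansson. So position 7.

7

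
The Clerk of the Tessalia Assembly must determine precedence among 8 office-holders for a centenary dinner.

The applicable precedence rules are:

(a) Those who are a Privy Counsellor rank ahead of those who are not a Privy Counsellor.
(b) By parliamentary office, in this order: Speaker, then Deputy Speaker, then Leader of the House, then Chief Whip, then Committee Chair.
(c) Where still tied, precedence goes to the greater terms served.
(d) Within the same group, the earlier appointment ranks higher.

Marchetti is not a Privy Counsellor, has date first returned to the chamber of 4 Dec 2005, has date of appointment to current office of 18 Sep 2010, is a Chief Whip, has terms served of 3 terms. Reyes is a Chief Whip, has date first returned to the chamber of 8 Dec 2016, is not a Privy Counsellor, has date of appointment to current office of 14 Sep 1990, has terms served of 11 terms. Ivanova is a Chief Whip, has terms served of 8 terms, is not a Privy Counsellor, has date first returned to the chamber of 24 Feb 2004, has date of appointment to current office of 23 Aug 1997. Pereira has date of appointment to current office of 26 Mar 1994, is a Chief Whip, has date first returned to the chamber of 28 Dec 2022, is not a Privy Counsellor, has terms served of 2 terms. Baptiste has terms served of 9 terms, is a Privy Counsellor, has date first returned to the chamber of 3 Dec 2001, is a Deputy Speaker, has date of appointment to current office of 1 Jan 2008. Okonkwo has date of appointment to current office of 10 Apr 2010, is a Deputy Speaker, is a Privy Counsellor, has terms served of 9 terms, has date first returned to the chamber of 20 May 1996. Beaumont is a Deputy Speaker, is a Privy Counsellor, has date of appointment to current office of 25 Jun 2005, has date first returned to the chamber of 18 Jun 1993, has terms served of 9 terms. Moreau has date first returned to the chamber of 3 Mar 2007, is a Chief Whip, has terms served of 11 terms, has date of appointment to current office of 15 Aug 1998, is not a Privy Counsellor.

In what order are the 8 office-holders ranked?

Beaumont, Baptiste, Okonkwo, Reyes, Moreau, Ivanova, Marchetti, Pereira

By the first rule: Beaumont, Baptiste and Okonkwo (each a Privy Counsellor); then Reyes, Moreau, Ivanova, Marchetti and Pereira (each not a Privy Counsellor).
Beaumont, Baptiste and Okonkwo are each Deputy Speaker, so the next rule applies.
Beaumont, Baptiste and Okonkwo all have terms served 9 terms, so the next rule applies.
Among Beaumont, Baptiste and Okonkwo, by date of appointment to current office (earlier first): Beaumont (25 Jun 2005) before Baptiste (1 Jan 2008) before Okonkwo (10 Apr 2010).
Reyes, Moreau, Ivanova, Marchetti and Pereira are each Chief Whip, so the next rule applies.
Among Reyes, Moreau, Ivanova, Marchetti and Pereira, by terms served (higher first): Reyes and Moreau (11 terms) before Ivanova (8 terms) before Marchetti (3 terms) before Pereira (2 terms).
Among Reyes and Moreau, by date of appointment to current office (earlier first): Reyes (14 Sep 1990) before Moreau (15 Aug 1998).
Full order: Beaumont, Baptiste, Okonkwo, Reyes, Moreau, Ivanova, Marchetti, Pereira.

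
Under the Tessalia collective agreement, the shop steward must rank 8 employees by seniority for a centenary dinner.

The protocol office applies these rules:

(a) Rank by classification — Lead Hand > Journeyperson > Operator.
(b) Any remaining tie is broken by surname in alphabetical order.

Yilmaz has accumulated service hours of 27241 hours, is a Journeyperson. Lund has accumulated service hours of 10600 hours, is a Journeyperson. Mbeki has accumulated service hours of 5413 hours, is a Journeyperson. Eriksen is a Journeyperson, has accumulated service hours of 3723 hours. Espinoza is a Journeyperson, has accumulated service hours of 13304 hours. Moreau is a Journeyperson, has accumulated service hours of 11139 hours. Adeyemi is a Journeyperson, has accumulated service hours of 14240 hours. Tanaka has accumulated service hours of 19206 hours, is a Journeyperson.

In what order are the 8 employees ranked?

By classification: Adeyemi, Eriksen, Espinoza, Lund, Mbeki, Moreau, Tanaka and Yilmaz (Journeyperson).
Among Adeyemi, Eriksen, Espinoza, Lund, Mbeki, Moreau, Tanaka and Yilmaz, alphabetically by surname: Adeyemi before Eriksen before Espinoza before Lund before Mbeki before Moreau before Tanaka before Yilmaz.
Full order: Adeyemi, Eriksen, Espinoza, Lund, Mbeki, Moreau, Tanaka, Yilmaz.

Adeyemi, Eriksen, Espinoza, Lund, Mbeki, Moreau, Tanaka, Yilmaz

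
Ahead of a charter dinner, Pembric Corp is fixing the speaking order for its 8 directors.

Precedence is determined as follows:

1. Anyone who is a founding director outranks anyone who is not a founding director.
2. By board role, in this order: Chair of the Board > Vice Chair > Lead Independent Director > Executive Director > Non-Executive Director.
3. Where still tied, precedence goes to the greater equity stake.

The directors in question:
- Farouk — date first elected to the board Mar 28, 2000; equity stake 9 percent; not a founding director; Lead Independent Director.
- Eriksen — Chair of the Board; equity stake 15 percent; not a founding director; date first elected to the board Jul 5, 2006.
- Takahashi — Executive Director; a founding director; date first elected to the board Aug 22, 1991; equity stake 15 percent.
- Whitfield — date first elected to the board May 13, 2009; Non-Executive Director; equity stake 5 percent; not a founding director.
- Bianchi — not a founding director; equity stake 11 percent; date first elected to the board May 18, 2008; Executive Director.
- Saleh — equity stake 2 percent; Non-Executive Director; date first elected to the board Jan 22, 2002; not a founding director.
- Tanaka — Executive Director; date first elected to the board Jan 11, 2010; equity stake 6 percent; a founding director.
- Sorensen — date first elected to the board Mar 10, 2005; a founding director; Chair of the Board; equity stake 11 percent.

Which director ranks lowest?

By the first rule: Sorensen, Takahashi and Tanaka (each a founding director); then Eriksen, Farouk, Bianchi, Whitfield and Saleh (each not a founding director).
Among Sorensen, Takahashi and Tanaka, by board role: Sorensen (Chair of the Board) before Takahashi and Tanaka (Executive Director).
Among Takahashi and Tanaka, by equity stake (higher first): Takahashi (15 percent) before Tanaka (6 percent).
Among Eriksen, Farouk, Bianchi, Whitfield and Saleh, by board role: Eriksen (Chair of the Board) before Farouk (Lead Independent Director) before Bianchi (Executive Director) before Whitfield and Saleh (Non-Executive Director).
Among Whitfield and Saleh, by equity stake (higher first): Whitfield (5 percent) before Saleh (2 percent).
Order: Sorensen, Takahashi, Tanaka, Eriksen, Farouk, Bianchi, Whitfield, Saleh.

Saleh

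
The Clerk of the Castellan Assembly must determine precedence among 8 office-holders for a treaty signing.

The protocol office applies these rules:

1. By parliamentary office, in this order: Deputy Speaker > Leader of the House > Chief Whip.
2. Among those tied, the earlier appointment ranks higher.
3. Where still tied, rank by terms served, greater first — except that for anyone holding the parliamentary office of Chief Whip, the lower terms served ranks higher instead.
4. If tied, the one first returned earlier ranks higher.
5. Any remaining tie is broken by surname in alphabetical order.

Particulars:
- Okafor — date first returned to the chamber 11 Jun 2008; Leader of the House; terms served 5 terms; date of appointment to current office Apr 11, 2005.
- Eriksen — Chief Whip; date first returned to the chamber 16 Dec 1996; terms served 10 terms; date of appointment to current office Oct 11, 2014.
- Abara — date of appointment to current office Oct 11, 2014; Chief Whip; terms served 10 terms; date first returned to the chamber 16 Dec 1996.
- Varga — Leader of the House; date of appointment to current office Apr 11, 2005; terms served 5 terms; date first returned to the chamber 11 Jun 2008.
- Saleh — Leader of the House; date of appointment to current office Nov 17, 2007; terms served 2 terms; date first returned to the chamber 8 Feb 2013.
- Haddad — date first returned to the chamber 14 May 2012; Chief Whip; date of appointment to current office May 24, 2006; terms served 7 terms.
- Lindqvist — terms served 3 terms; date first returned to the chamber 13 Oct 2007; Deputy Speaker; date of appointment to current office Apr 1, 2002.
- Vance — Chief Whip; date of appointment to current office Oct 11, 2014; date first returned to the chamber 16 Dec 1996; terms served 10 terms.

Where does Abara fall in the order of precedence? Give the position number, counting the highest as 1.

6

By parliamentary office: Lindqvist (Deputy Speaker); then Okafor, Varga and Saleh (Leader of the House); then Haddad, Abara, Eriksen and Vance (Chief Whip).
Among Okafor, Varga and Saleh, by date of appointment to current office (earlier first): Okafor and Varga (Apr 11, 2005) before Saleh (Nov 17, 2007).
Okafor and Varga both have terms served 5 terms, so the next rule applies.
Okafor and Varga both have date first returned to the chamber 11 Jun 2008, so the next rule applies.
Among Okafor and Varga, alphabetically by surname: Okafor before Varga.
Among Haddad, Abara, Eriksen and Vance, by date of appointment to current office (earlier first): Haddad (May 24, 2006) before Abara, Eriksen and Vance (Oct 11, 2014).
Abara, Eriksen and Vance all have terms served 10 terms, so the next rule applies.
Abara, Eriksen and Vance all have date first returned to the chamber 16 Dec 1996, so the next rule applies.
Among Abara, Eriksen and Vance, alphabetically by surname: Abara before Eriksen before Vance.
Order: Lindqvist, Okafor, Varga, Saleh, Haddad, Abara, Eriksen, Vance. So position 6.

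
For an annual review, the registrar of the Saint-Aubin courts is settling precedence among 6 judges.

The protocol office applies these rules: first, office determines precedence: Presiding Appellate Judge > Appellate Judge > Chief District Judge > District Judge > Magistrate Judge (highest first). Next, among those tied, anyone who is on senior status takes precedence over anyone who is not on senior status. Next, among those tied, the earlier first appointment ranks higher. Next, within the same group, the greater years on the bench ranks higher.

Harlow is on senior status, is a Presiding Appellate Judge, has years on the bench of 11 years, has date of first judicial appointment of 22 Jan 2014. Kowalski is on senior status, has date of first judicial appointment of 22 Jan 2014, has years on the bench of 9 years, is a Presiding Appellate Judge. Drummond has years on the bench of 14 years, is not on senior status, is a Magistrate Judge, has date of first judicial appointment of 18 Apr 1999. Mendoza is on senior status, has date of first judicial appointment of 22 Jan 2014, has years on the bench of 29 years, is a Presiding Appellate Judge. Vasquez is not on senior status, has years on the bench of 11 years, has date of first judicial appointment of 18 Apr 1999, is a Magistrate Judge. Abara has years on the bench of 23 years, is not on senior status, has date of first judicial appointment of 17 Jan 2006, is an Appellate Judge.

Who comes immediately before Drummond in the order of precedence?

By office: Mendoza, Harlow and Kowalski (Presiding Appellate Judge); then Abara (Appellate Judge); then Drummond and Vasquez (Magistrate Judge).
Mendoza, Harlow and Kowalski are each on senior status, so the next rule applies.
Mendoza, Harlow and Kowalski all have date of first judicial appointment 22 Jan 2014, so the next rule applies.
Among Mendoza, Harlow and Kowalski, by years on the bench (higher first): Mendoza (29 years) before Harlow (11 years) before Kowalski (9 years).
Drummond and Vasquez are each not on senior status, so the next rule applies.
Drummond and Vasquez both have date of first judicial appointment 18 Apr 1999, so the next rule applies.
Among Drummond and Vasquez, by years on the bench (higher first): Drummond (14 years) before Vasquez (11 years).
Order: Mendoza, Harlow, Kowalski, Abara, Drummond, Vasquez.

Abara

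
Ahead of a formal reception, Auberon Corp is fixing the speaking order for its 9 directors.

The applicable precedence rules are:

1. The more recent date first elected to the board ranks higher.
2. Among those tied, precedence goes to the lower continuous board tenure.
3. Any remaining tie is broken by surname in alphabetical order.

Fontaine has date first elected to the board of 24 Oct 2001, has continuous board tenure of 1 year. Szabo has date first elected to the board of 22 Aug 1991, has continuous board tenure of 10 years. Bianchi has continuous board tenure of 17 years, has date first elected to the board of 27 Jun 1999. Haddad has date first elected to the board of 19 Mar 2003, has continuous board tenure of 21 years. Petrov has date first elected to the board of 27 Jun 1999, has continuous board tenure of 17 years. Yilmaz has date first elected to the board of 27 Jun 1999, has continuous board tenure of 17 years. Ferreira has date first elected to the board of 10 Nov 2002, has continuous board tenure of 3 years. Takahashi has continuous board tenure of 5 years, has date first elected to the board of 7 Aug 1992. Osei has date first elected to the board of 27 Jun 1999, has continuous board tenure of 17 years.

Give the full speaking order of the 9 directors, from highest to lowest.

By date first elected to the board (later first): Haddad (19 Mar 2003); then Ferreira (10 Nov 2002); then Fontaine (24 Oct 2001); then Bianchi, Osei, Petrov and Yilmaz (each 27 Jun 1999); then Takahashi (7 Aug 1992); then Szabo (22 Aug 1991).
Bianchi, Osei, Petrov and Yilmaz all have continuous board tenure 17 years, so the next rule applies.
Among Bianchi, Osei, Petrov and Yilmaz, alphabetically by surname: Bianchi before Osei before Petrov before Yilmaz.
Full order: Haddad, Ferreira, Fontaine, Bianchi, Osei, Petrov, Yilmaz, Takahashi, Szabo.

Haddad, Ferreira, Fontaine, Bianchi, Osei, Petrov, Yilmaz, Takahashi, Szabo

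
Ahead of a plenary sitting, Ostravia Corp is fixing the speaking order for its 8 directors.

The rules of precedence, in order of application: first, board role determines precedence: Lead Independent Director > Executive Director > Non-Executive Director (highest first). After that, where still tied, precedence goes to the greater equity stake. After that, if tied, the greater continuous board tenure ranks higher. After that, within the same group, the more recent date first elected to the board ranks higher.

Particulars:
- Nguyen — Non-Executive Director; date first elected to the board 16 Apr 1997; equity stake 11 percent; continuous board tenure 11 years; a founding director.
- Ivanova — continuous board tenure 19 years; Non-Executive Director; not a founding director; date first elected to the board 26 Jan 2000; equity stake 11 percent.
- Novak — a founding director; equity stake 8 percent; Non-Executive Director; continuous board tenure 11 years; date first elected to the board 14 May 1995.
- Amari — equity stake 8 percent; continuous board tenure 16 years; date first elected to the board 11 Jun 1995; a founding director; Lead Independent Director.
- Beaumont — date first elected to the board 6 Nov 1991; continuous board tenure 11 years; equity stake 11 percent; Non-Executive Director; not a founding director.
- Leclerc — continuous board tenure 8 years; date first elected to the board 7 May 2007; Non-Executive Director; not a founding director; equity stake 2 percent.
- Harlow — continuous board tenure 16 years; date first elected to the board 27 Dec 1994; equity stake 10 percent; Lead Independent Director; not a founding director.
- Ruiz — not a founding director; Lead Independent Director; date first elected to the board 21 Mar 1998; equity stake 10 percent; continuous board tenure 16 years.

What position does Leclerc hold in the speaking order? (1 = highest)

By board role: Ruiz, Harlow and Amari (Lead Independent Director); then Ivanova, Nguyen, Beaumont, Novak and Leclerc (Non-Executive Director).
Among Ruiz, Harlow and Amari, by equity stake (higher first): Ruiz and Harlow (10 percent) before Amari (8 percent).
Ruiz and Harlow both have continuous board tenure 16 years, so the next rule applies.
Among Ruiz and Harlow, by date first elected to the board (later first): Ruiz (21 Mar 1998) before Harlow (27 Dec 1994).
Among Ivanova, Nguyen, Beaumont, Novak and Leclerc, by equity stake (higher first): Ivanova, Nguyen and Beaumont (11 percent) before Novak (8 percent) before Leclerc (2 percent).
Among Ivanova, Nguyen and Beaumont, by continuous board tenure (higher first): Ivanova (19 years) before Nguyen and Beaumont (11 years).
Among Nguyen and Beaumont, by date first elected to the board (later first): Nguyen (16 Apr 1997) before Beaumont (6 Nov 1991).
Order: Ruiz, Harlow, Amari, Ivanova, Nguyen, Beaumont, Novak, Leclerc. So position 8.

8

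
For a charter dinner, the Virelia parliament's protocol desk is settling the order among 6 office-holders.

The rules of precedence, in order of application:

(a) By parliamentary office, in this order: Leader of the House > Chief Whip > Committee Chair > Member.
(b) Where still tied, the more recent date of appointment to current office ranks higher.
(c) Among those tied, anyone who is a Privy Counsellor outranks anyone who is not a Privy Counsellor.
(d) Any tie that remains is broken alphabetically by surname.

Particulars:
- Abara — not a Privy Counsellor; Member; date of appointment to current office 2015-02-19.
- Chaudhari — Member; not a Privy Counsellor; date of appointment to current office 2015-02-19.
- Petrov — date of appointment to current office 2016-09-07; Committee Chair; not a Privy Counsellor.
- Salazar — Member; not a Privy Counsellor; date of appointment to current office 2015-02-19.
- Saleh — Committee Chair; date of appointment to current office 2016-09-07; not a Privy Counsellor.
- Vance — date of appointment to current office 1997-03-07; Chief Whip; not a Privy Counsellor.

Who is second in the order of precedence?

Petrov

By parliamentary office: Vance (Chief Whip); then Petrov and Saleh (Committee Chair); then Abara, Chaudhari and Salazar (Member).
Petrov and Saleh both have date of appointment to current office 2016-09-07, so the next rule applies.
Petrov and Saleh are each not a Privy Counsellor, so the next rule applies.
Among Petrov and Saleh, alphabetically by surname: Petrov before Saleh.
Abara, Chaudhari and Salazar all have date of appointment to current office 2015-02-19, so the next rule applies.
Abara, Chaudhari and Salazar are each not a Privy Counsellor, so the next rule applies.
Among Abara, Chaudhari and Salazar, alphabetically by surname: Abara before Chaudhari before Salazar.
Order: Vance, Petrov, Saleh, Abara, Chaudhari, Salazar.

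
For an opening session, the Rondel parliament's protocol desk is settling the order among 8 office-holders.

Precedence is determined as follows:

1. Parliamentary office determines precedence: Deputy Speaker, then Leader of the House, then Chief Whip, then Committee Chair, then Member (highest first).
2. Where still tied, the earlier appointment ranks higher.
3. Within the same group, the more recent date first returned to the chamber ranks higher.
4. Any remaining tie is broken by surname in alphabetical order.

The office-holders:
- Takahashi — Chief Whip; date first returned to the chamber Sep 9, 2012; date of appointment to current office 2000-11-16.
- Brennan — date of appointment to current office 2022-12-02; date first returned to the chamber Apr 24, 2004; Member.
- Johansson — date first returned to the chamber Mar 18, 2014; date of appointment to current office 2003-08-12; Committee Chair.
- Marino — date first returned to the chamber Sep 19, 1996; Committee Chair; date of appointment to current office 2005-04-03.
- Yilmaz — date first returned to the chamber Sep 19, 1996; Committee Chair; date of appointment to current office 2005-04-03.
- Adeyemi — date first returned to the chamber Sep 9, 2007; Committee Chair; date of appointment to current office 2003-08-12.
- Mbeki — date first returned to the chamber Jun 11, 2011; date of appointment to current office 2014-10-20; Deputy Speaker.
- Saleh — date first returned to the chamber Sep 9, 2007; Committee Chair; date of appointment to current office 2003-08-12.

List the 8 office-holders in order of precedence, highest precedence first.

By parliamentary office: Mbeki (Deputy Speaker); then Takahashi (Chief Whip); then Johansson, Adeyemi, Saleh, Marino and Yilmaz (Committee Chair); then Brennan (Member).
Among Johansson, Adeyemi, Saleh, Marino and Yilmaz, by date of appointment to current office (earlier first): Johansson, Adeyemi and Saleh (2003-08-12) before Marino and Yilmaz (2005-04-03).
Among Johansson, Adeyemi and Saleh, by date first returned to the chamber (later first): Johansson (Mar 18, 2014) before Adeyemi and Saleh (Sep 9, 2007).
Among Adeyemi and Saleh, alphabetically by surname: Adeyemi before Saleh.
Marino and Yilmaz both have date first returned to the chamber Sep 19, 1996, so the next rule applies.
Among Marino and Yilmaz, alphabetically by surname: Marino before Yilmaz.
Full order: Mbeki, Takahashi, Johansson, Adeyemi, Saleh, Marino, Yilmaz, Brennan.

Mbeki, Takahashi, Johansson, Adeyemi, Saleh, Marino, Yilmaz, Brennan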